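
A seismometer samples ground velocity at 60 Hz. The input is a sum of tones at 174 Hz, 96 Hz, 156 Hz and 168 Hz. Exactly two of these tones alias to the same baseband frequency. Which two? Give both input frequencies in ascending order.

96 Hz, 156 Hz

fs/2 = 30 Hz.
174 Hz mod fs = 54 Hz.
54 Hz > fs/2 = 30 Hz, folds to fs − 54 Hz = 6 Hz.
96 Hz mod fs = 36 Hz.
36 Hz > fs/2 = 30 Hz, folds to fs − 36 Hz = 24 Hz.
156 Hz mod fs = 36 Hz.
36 Hz > fs/2 = 30 Hz, folds to fs − 36 Hz = 24 Hz.
168 Hz mod fs = 48 Hz.
48 Hz > fs/2 = 30 Hz, folds to fs − 48 Hz = 12 Hz.
96 Hz and 156 Hz both map to 24 Hz.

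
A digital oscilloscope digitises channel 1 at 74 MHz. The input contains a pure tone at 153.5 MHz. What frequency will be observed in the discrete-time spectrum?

5.5 MHz

153.5 MHz mod fs = 5.5 MHz.
5.5 MHz ≤ fs/2 = 37 MHz, appears at 5.5 MHz.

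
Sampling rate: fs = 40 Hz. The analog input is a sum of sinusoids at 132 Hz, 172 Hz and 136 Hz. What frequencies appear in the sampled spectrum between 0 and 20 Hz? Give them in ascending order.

fs/2 = 20 Hz.
132 Hz mod fs = 12 Hz.
12 Hz ≤ fs/2 = 20 Hz, appears at 12 Hz.
172 Hz mod fs = 12 Hz.
12 Hz ≤ fs/2 = 20 Hz, appears at 12 Hz.
136 Hz mod fs = 16 Hz.
16 Hz ≤ fs/2 = 20 Hz, appears at 16 Hz.
Distinct values: {12 Hz, 16 Hz}.

12 Hz, 16 Hz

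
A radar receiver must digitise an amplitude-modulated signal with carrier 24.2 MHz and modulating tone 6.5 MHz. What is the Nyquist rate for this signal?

61.4 MHz

AM sidebands sit at fc ± fm = 17.7 MHz and 30.7 MHz.
Highest-frequency component: 30.7 MHz.
Nyquist rate = 2 × 30.7 MHz = 61.4 MHz.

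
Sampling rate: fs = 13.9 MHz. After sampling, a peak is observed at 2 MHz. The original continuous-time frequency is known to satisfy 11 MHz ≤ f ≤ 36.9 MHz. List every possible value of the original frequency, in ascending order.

11.9 MHz, 15.9 MHz, 25.8 MHz, 29.8 MHz

Frequencies that alias to 2 MHz are k·fs ± 2 MHz for integer k ≥ 0.
k=0: 2 MHz.
k=1: 11.9 MHz, 15.9 MHz.
k=2: 25.8 MHz, 29.8 MHz.
k=3: 39.7 MHz, 43.7 MHz.
Within [11 MHz, 36.9 MHz]: 11.9 MHz, 15.9 MHz, 25.8 MHz, 29.8 MHz.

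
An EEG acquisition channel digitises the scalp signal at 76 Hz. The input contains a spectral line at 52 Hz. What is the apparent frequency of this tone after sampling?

24 Hz

52 Hz > fs/2 = 38 Hz, folds to fs − 52 Hz = 24 Hz.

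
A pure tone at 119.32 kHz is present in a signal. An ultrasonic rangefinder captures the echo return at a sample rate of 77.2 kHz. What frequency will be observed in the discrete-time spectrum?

119.32 kHz mod fs = 42.12 kHz.
42.12 kHz > fs/2 = 38.6 kHz, folds to fs − 42.12 kHz = 35.08 kHz.

35.08 kHz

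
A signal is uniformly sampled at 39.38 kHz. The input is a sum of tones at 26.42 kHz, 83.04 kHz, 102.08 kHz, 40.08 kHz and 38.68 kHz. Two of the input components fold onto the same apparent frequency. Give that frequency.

fs/2 = 19.69 kHz.
26.42 kHz > fs/2 = 19.69 kHz, folds to fs − 26.42 kHz = 12.96 kHz.
83.04 kHz mod fs = 4.28 kHz.
4.28 kHz ≤ fs/2 = 19.69 kHz, appears at 4.28 kHz.
102.08 kHz mod fs = 23.32 kHz.
23.32 kHz > fs/2 = 19.69 kHz, folds to fs − 23.32 kHz = 16.06 kHz.
40.08 kHz mod fs = 0.7 kHz.
0.7 kHz ≤ fs/2 = 19.69 kHz, appears at 0.7 kHz.
38.68 kHz > fs/2 = 19.69 kHz, folds to fs − 38.68 kHz = 0.7 kHz.
38.68 kHz and 40.08 kHz both map to 0.7 kHz.

0.7 kHz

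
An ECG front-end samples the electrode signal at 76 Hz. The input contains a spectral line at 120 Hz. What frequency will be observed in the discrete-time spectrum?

120 Hz mod fs = 44 Hz.
44 Hz > fs/2 = 38 Hz, folds to fs − 44 Hz = 32 Hz.

32 Hz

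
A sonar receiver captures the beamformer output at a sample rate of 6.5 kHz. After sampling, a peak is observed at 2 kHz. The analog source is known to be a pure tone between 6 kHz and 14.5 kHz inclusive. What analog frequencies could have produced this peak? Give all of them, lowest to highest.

8.5 kHz, 11 kHz

Frequencies that alias to 2 kHz are k·fs ± 2 kHz for integer k ≥ 0.
k=0: 2 kHz.
k=1: 4.5 kHz, 8.5 kHz.
k=2: 11 kHz, 15 kHz.
k=3: 17.5 kHz, 21.5 kHz.
Within [6 kHz, 14.5 kHz]: 8.5 kHz, 11 kHz.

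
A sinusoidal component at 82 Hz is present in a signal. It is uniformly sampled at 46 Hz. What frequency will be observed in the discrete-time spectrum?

10 Hz

82 Hz mod fs = 36 Hz.
36 Hz > fs/2 = 23 Hz, folds to fs − 36 Hz = 10 Hz.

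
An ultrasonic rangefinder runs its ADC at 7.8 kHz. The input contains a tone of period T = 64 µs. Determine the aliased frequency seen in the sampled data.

0.025 kHz

T = 64 µs → f = 1/T = 15.625 kHz.
15.625 kHz mod fs = 0.025 kHz.
0.025 kHz ≤ fs/2 = 3.9 kHz, appears at 0.025 kHz.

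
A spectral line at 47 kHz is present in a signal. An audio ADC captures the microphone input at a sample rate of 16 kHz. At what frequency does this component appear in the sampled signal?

47 kHz mod fs = 15 kHz.
15 kHz > fs/2 = 8 kHz, folds to fs − 15 kHz = 1 kHz.

1 kHz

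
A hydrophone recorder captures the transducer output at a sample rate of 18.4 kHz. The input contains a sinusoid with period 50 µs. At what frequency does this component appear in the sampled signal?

T = 50 µs → f = 1/T = 20 kHz.
20 kHz mod fs = 1.6 kHz.
1.6 kHz ≤ fs/2 = 9.2 kHz, appears at 1.6 kHz.

1.6 kHz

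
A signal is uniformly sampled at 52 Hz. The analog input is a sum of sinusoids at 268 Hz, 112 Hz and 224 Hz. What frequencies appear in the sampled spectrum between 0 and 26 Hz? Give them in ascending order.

fs/2 = 26 Hz.
268 Hz mod fs = 8 Hz.
8 Hz ≤ fs/2 = 26 Hz, appears at 8 Hz.
112 Hz mod fs = 8 Hz.
8 Hz ≤ fs/2 = 26 Hz, appears at 8 Hz.
224 Hz mod fs = 16 Hz.
16 Hz ≤ fs/2 = 26 Hz, appears at 16 Hz.
Distinct values: {8 Hz, 16 Hz}.

8 Hz, 16 Hz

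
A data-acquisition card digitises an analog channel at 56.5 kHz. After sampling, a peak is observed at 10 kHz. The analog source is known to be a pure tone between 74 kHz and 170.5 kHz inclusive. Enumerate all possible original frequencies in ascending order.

103 kHz, 123 kHz, 159.5 kHz

Frequencies that alias to 10 kHz are k·fs ± 10 kHz for integer k ≥ 0.
k=0: 10 kHz.
k=1: 46.5 kHz, 66.5 kHz.
k=2: 103 kHz, 123 kHz.
k=3: 159.5 kHz, 179.5 kHz.
k=4: 216 kHz, 236 kHz.
Within [74 kHz, 170.5 kHz]: 103 kHz, 123 kHz, 159.5 kHz.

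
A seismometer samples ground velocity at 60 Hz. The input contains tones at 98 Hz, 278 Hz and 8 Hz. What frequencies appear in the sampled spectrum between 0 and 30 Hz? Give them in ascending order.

fs/2 = 30 Hz.
98 Hz mod fs = 38 Hz.
38 Hz > fs/2 = 30 Hz, folds to fs − 38 Hz = 22 Hz.
278 Hz mod fs = 38 Hz.
38 Hz > fs/2 = 30 Hz, folds to fs − 38 Hz = 22 Hz.
8 Hz ≤ fs/2 = 30 Hz, passes unchanged.
Distinct values: {8 Hz, 22 Hz}.

8 Hz, 22 Hz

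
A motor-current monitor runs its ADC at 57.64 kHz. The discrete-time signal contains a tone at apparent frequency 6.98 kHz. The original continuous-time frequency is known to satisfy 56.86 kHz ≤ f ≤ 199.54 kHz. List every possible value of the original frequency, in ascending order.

64.62 kHz, 108.3 kHz, 122.26 kHz, 165.94 kHz, 179.9 kHz

Frequencies that alias to 6.98 kHz are k·fs ± 6.98 kHz for integer k ≥ 0.
k=0: 6.98 kHz.
k=1: 50.66 kHz, 64.62 kHz.
k=2: 108.3 kHz, 122.26 kHz.
k=3: 165.94 kHz, 179.9 kHz.
k=4: 223.58 kHz, 237.54 kHz.
Within [56.86 kHz, 199.54 kHz]: 64.62 kHz, 108.3 kHz, 122.26 kHz, 165.94 kHz, 179.9 kHz.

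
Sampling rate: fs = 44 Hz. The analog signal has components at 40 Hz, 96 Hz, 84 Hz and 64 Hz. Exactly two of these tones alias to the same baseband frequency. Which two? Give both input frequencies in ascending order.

fs/2 = 22 Hz.
40 Hz > fs/2 = 22 Hz, folds to fs − 40 Hz = 4 Hz.
96 Hz mod fs = 8 Hz.
8 Hz ≤ fs/2 = 22 Hz, appears at 8 Hz.
84 Hz mod fs = 40 Hz.
40 Hz > fs/2 = 22 Hz, folds to fs − 40 Hz = 4 Hz.
64 Hz mod fs = 20 Hz.
20 Hz ≤ fs/2 = 22 Hz, appears at 20 Hz.
40 Hz and 84 Hz both map to 4 Hz.

40 Hz, 84 Hz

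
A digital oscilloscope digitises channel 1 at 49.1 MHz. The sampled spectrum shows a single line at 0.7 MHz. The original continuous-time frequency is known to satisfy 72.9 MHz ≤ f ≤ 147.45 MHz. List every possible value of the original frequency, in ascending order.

97.5 MHz, 98.9 MHz, 146.6 MHz

Frequencies that alias to 0.7 MHz are k·fs ± 0.7 MHz for integer k ≥ 0.
k=0: 0.7 MHz.
k=1: 48.4 MHz, 49.8 MHz.
k=2: 97.5 MHz, 98.9 MHz.
k=3: 146.6 MHz, 148 MHz.
k=4: 195.7 MHz, 197.1 MHz.
Within [72.9 MHz, 147.45 MHz]: 97.5 MHz, 98.9 MHz, 146.6 MHz.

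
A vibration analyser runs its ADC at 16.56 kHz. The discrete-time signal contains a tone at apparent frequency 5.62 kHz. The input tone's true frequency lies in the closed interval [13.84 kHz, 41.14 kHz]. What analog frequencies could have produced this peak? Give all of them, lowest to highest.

Frequencies that alias to 5.62 kHz are k·fs ± 5.62 kHz for integer k ≥ 0.
k=0: 5.62 kHz.
k=1: 10.94 kHz, 22.18 kHz.
k=2: 27.5 kHz, 38.74 kHz.
k=3: 44.06 kHz, 55.3 kHz.
Within [13.84 kHz, 41.14 kHz]: 22.18 kHz, 27.5 kHz, 38.74 kHz.

22.18 kHz, 27.5 kHz, 38.74 kHz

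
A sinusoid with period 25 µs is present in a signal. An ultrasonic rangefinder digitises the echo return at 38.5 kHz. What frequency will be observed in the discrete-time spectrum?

1.5 kHz

T = 25 µs → f = 1/T = 40 kHz.
40 kHz mod fs = 1.5 kHz.
1.5 kHz ≤ fs/2 = 19.25 kHz, appears at 1.5 kHz.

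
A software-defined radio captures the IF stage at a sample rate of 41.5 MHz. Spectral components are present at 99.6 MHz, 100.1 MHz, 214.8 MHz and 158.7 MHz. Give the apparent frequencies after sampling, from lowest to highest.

7.3 MHz, 16.6 MHz, 17.1 MHz

fs/2 = 20.75 MHz.
99.6 MHz mod fs = 16.6 MHz.
16.6 MHz ≤ fs/2 = 20.75 MHz, appears at 16.6 MHz.
100.1 MHz mod fs = 17.1 MHz.
17.1 MHz ≤ fs/2 = 20.75 MHz, appears at 17.1 MHz.
214.8 MHz mod fs = 7.3 MHz.
7.3 MHz ≤ fs/2 = 20.75 MHz, appears at 7.3 MHz.
158.7 MHz mod fs = 34.2 MHz.
34.2 MHz > fs/2 = 20.75 MHz, folds to fs − 34.2 MHz = 7.3 MHz.
Distinct values: {7.3 MHz, 16.6 MHz, 17.1 MHz}.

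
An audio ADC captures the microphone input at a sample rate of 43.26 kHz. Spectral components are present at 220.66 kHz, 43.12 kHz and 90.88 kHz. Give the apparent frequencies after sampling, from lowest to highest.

0.14 kHz, 4.36 kHz

fs/2 = 21.63 kHz.
220.66 kHz mod fs = 4.36 kHz.
4.36 kHz ≤ fs/2 = 21.63 kHz, appears at 4.36 kHz.
43.12 kHz > fs/2 = 21.63 kHz, folds to fs − 43.12 kHz = 0.14 kHz.
90.88 kHz mod fs = 4.36 kHz.
4.36 kHz ≤ fs/2 = 21.63 kHz, appears at 4.36 kHz.
Distinct values: {0.14 kHz, 4.36 kHz}.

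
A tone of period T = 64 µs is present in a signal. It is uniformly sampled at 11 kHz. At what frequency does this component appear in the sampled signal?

T = 64 µs → f = 1/T = 15.625 kHz.
15.625 kHz mod fs = 4.625 kHz.
4.625 kHz ≤ fs/2 = 5.5 kHz, appears at 4.625 kHz.

4.625 kHz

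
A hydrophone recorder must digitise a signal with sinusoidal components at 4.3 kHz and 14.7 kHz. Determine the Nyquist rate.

Highest-frequency component: 14.7 kHz.
Nyquist rate = 2 × 14.7 kHz = 29.4 kHz.

29.4 kHz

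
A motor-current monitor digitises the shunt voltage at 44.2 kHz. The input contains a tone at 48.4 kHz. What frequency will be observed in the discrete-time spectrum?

48.4 kHz mod fs = 4.2 kHz.
4.2 kHz ≤ fs/2 = 22.1 kHz, appears at 4.2 kHz.

4.2 kHz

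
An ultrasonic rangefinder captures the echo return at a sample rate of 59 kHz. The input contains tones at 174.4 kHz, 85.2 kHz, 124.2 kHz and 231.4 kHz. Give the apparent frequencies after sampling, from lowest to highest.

fs/2 = 29.5 kHz.
174.4 kHz mod fs = 56.4 kHz.
56.4 kHz > fs/2 = 29.5 kHz, folds to fs − 56.4 kHz = 2.6 kHz.
85.2 kHz mod fs = 26.2 kHz.
26.2 kHz ≤ fs/2 = 29.5 kHz, appears at 26.2 kHz.
124.2 kHz mod fs = 6.2 kHz.
6.2 kHz ≤ fs/2 = 29.5 kHz, appears at 6.2 kHz.
231.4 kHz mod fs = 54.4 kHz.
54.4 kHz > fs/2 = 29.5 kHz, folds to fs − 54.4 kHz = 4.6 kHz.
Distinct values: {2.6 kHz, 4.6 kHz, 6.2 kHz, 26.2 kHz}.

2.6 kHz, 4.6 kHz, 6.2 kHz, 26.2 kHz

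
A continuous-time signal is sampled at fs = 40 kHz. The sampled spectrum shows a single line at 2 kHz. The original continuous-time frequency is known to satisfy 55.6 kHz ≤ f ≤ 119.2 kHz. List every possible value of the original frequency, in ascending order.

78 kHz, 82 kHz, 118 kHz

Frequencies that alias to 2 kHz are k·fs ± 2 kHz for integer k ≥ 0.
k=0: 2 kHz.
k=1: 38 kHz, 42 kHz.
k=2: 78 kHz, 82 kHz.
k=3: 118 kHz, 122 kHz.
k=4: 158 kHz, 162 kHz.
Within [55.6 kHz, 119.2 kHz]: 78 kHz, 82 kHz, 118 kHz.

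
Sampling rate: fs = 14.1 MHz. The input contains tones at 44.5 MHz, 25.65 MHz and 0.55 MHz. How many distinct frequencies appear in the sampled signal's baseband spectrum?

3

fs/2 = 7.05 MHz.
44.5 MHz mod fs = 2.2 MHz.
2.2 MHz ≤ fs/2 = 7.05 MHz, appears at 2.2 MHz.
25.65 MHz mod fs = 11.55 MHz.
11.55 MHz > fs/2 = 7.05 MHz, folds to fs − 11.55 MHz = 2.55 MHz.
0.55 MHz ≤ fs/2 = 7.05 MHz, passes unchanged.
Distinct values: {0.55 MHz, 2.2 MHz, 2.55 MHz} → 3.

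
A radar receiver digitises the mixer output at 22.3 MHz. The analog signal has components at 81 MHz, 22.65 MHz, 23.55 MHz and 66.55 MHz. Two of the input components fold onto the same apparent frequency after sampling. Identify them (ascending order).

fs/2 = 11.15 MHz.
81 MHz mod fs = 14.1 MHz.
14.1 MHz > fs/2 = 11.15 MHz, folds to fs − 14.1 MHz = 8.2 MHz.
22.65 MHz mod fs = 0.35 MHz.
0.35 MHz ≤ fs/2 = 11.15 MHz, appears at 0.35 MHz.
23.55 MHz mod fs = 1.25 MHz.
1.25 MHz ≤ fs/2 = 11.15 MHz, appears at 1.25 MHz.
66.55 MHz mod fs = 21.95 MHz.
21.95 MHz > fs/2 = 11.15 MHz, folds to fs − 21.95 MHz = 0.35 MHz.
22.65 MHz and 66.55 MHz both map to 0.35 MHz.

22.65 MHz, 66.55 MHz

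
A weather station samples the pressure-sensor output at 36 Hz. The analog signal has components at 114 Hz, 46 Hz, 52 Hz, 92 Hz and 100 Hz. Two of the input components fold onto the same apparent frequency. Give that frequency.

16 Hz

fs/2 = 18 Hz.
114 Hz mod fs = 6 Hz.
6 Hz ≤ fs/2 = 18 Hz, appears at 6 Hz.
46 Hz mod fs = 10 Hz.
10 Hz ≤ fs/2 = 18 Hz, appears at 10 Hz.
52 Hz mod fs = 16 Hz.
16 Hz ≤ fs/2 = 18 Hz, appears at 16 Hz.
92 Hz mod fs = 20 Hz.
20 Hz > fs/2 = 18 Hz, folds to fs − 20 Hz = 16 Hz.
100 Hz mod fs = 28 Hz.
28 Hz > fs/2 = 18 Hz, folds to fs − 28 Hz = 8 Hz.
52 Hz and 92 Hz both map to 16 Hz.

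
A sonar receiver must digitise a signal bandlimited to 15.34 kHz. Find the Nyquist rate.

Nyquist rate = 2 × 15.34 kHz = 30.68 kHz.

30.68 kHz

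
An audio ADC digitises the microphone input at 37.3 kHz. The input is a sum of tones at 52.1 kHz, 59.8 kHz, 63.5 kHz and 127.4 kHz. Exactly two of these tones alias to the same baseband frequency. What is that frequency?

fs/2 = 18.65 kHz.
52.1 kHz mod fs = 14.8 kHz.
14.8 kHz ≤ fs/2 = 18.65 kHz, appears at 14.8 kHz.
59.8 kHz mod fs = 22.5 kHz.
22.5 kHz > fs/2 = 18.65 kHz, folds to fs − 22.5 kHz = 14.8 kHz.
63.5 kHz mod fs = 26.2 kHz.
26.2 kHz > fs/2 = 18.65 kHz, folds to fs − 26.2 kHz = 11.1 kHz.
127.4 kHz mod fs = 15.5 kHz.
15.5 kHz ≤ fs/2 = 18.65 kHz, appears at 15.5 kHz.
52.1 kHz and 59.8 kHz both map to 14.8 kHz.

14.8 kHz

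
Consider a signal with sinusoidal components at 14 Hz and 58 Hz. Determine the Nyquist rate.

Highest-frequency component: 58 Hz.
Nyquist rate = 2 × 58 Hz = 116 Hz.

116 Hz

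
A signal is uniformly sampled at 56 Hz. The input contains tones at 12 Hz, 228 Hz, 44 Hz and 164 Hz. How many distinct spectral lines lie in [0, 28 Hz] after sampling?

fs/2 = 28 Hz.
12 Hz ≤ fs/2 = 28 Hz, passes unchanged.
228 Hz mod fs = 4 Hz.
4 Hz ≤ fs/2 = 28 Hz, appears at 4 Hz.
44 Hz > fs/2 = 28 Hz, folds to fs − 44 Hz = 12 Hz.
164 Hz mod fs = 52 Hz.
52 Hz > fs/2 = 28 Hz, folds to fs − 52 Hz = 4 Hz.
Distinct values: {4 Hz, 12 Hz} → 2.

2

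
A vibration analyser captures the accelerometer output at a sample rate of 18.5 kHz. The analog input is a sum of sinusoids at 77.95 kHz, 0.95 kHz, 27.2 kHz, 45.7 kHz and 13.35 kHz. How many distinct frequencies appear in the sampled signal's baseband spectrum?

fs/2 = 9.25 kHz.
77.95 kHz mod fs = 3.95 kHz.
3.95 kHz ≤ fs/2 = 9.25 kHz, appears at 3.95 kHz.
0.95 kHz ≤ fs/2 = 9.25 kHz, passes unchanged.
27.2 kHz mod fs = 8.7 kHz.
8.7 kHz ≤ fs/2 = 9.25 kHz, appears at 8.7 kHz.
45.7 kHz mod fs = 8.7 kHz.
8.7 kHz ≤ fs/2 = 9.25 kHz, appears at 8.7 kHz.
13.35 kHz > fs/2 = 9.25 kHz, folds to fs − 13.35 kHz = 5.15 kHz.
Distinct values: {0.95 kHz, 3.95 kHz, 5.15 kHz, 8.7 kHz} → 4.

4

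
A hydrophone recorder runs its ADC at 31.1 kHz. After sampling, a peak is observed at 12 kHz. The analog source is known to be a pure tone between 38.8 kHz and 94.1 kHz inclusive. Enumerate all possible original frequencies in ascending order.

43.1 kHz, 50.2 kHz, 74.2 kHz, 81.3 kHz

Frequencies that alias to 12 kHz are k·fs ± 12 kHz for integer k ≥ 0.
k=0: 12 kHz.
k=1: 19.1 kHz, 43.1 kHz.
k=2: 50.2 kHz, 74.2 kHz.
k=3: 81.3 kHz, 105.3 kHz.
k=4: 112.4 kHz, 136.4 kHz.
Within [38.8 kHz, 94.1 kHz]: 43.1 kHz, 50.2 kHz, 74.2 kHz, 81.3 kHz.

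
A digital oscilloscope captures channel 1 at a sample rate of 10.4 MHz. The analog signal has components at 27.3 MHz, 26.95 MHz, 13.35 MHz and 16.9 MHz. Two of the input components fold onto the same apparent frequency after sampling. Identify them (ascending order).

16.9 MHz, 27.3 MHz

fs/2 = 5.2 MHz.
27.3 MHz mod fs = 6.5 MHz.
6.5 MHz > fs/2 = 5.2 MHz, folds to fs − 6.5 MHz = 3.9 MHz.
26.95 MHz mod fs = 6.15 MHz.
6.15 MHz > fs/2 = 5.2 MHz, folds to fs − 6.15 MHz = 4.25 MHz.
13.35 MHz mod fs = 2.95 MHz.
2.95 MHz ≤ fs/2 = 5.2 MHz, appears at 2.95 MHz.
16.9 MHz mod fs = 6.5 MHz.
6.5 MHz > fs/2 = 5.2 MHz, folds to fs − 6.5 MHz = 3.9 MHz.
16.9 MHz and 27.3 MHz both map to 3.9 MHz.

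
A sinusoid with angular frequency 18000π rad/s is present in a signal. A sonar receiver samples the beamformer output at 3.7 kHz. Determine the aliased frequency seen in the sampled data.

ω = 18000π rad/s → f = ω/(2π) = 9000 Hz = 9 kHz.
9 kHz mod fs = 1.6 kHz.
1.6 kHz ≤ fs/2 = 1.85 kHz, appears at 1.6 kHz.

1.6 kHz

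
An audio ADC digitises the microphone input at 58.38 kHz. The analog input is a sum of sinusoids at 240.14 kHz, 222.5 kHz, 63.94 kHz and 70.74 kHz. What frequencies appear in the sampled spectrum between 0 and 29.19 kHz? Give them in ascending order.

5.56 kHz, 6.62 kHz, 11.02 kHz, 12.36 kHz

fs/2 = 29.19 kHz.
240.14 kHz mod fs = 6.62 kHz.
6.62 kHz ≤ fs/2 = 29.19 kHz, appears at 6.62 kHz.
222.5 kHz mod fs = 47.36 kHz.
47.36 kHz > fs/2 = 29.19 kHz, folds to fs − 47.36 kHz = 11.02 kHz.
63.94 kHz mod fs = 5.56 kHz.
5.56 kHz ≤ fs/2 = 29.19 kHz, appears at 5.56 kHz.
70.74 kHz mod fs = 12.36 kHz.
12.36 kHz ≤ fs/2 = 29.19 kHz, appears at 12.36 kHz.
Distinct values: {5.56 kHz, 6.62 kHz, 11.02 kHz, 12.36 kHz}.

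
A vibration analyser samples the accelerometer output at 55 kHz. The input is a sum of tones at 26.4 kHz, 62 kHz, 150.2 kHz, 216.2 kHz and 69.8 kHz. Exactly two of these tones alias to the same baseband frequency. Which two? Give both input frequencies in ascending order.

fs/2 = 27.5 kHz.
26.4 kHz ≤ fs/2 = 27.5 kHz, passes unchanged.
62 kHz mod fs = 7 kHz.
7 kHz ≤ fs/2 = 27.5 kHz, appears at 7 kHz.
150.2 kHz mod fs = 40.2 kHz.
40.2 kHz > fs/2 = 27.5 kHz, folds to fs − 40.2 kHz = 14.8 kHz.
216.2 kHz mod fs = 51.2 kHz.
51.2 kHz > fs/2 = 27.5 kHz, folds to fs − 51.2 kHz = 3.8 kHz.
69.8 kHz mod fs = 14.8 kHz.
14.8 kHz ≤ fs/2 = 27.5 kHz, appears at 14.8 kHz.
69.8 kHz and 150.2 kHz both map to 14.8 kHz.

69.8 kHz, 150.2 kHz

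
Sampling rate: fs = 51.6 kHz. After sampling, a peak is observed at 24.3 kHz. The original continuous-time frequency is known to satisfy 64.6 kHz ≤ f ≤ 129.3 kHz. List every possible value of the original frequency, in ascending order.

75.9 kHz, 78.9 kHz, 127.5 kHz

Frequencies that alias to 24.3 kHz are k·fs ± 24.3 kHz for integer k ≥ 0.
k=0: 24.3 kHz.
k=1: 27.3 kHz, 75.9 kHz.
k=2: 78.9 kHz, 127.5 kHz.
k=3: 130.5 kHz, 179.1 kHz.
Within [64.6 kHz, 129.3 kHz]: 75.9 kHz, 78.9 kHz, 127.5 kHz.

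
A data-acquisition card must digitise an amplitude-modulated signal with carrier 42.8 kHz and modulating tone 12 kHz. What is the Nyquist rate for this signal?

AM sidebands sit at fc ± fm = 30.8 kHz and 54.8 kHz.
Highest-frequency component: 54.8 kHz.
Nyquist rate = 2 × 54.8 kHz = 109.6 kHz.

109.6 kHz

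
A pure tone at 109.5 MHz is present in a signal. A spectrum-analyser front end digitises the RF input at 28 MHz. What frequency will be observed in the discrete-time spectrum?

2.5 MHz

109.5 MHz mod fs = 25.5 MHz.
25.5 MHz > fs/2 = 14 MHz, folds to fs − 25.5 MHz = 2.5 MHz.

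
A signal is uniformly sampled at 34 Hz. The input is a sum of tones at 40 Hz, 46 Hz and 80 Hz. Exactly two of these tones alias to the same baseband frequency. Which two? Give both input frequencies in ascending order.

fs/2 = 17 Hz.
40 Hz mod fs = 6 Hz.
6 Hz ≤ fs/2 = 17 Hz, appears at 6 Hz.
46 Hz mod fs = 12 Hz.
12 Hz ≤ fs/2 = 17 Hz, appears at 12 Hz.
80 Hz mod fs = 12 Hz.
12 Hz ≤ fs/2 = 17 Hz, appears at 12 Hz.
46 Hz and 80 Hz both map to 12 Hz.

46 Hz, 80 Hz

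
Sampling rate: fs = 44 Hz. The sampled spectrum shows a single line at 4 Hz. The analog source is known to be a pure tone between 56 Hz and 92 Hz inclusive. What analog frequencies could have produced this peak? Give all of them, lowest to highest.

Frequencies that alias to 4 Hz are k·fs ± 4 Hz for integer k ≥ 0.
k=0: 4 Hz.
k=1: 40 Hz, 48 Hz.
k=2: 84 Hz, 92 Hz.
k=3: 128 Hz, 136 Hz.
Within [56 Hz, 92 Hz]: 84 Hz, 92 Hz.

84 Hz, 92 Hz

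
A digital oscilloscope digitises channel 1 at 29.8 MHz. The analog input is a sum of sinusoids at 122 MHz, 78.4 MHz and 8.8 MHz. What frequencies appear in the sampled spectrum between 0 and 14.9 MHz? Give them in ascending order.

fs/2 = 14.9 MHz.
122 MHz mod fs = 2.8 MHz.
2.8 MHz ≤ fs/2 = 14.9 MHz, appears at 2.8 MHz.
78.4 MHz mod fs = 18.8 MHz.
18.8 MHz > fs/2 = 14.9 MHz, folds to fs − 18.8 MHz = 11 MHz.
8.8 MHz ≤ fs/2 = 14.9 MHz, passes unchanged.
Distinct values: {2.8 MHz, 8.8 MHz, 11 MHz}.

2.8 MHz, 8.8 MHz, 11 MHz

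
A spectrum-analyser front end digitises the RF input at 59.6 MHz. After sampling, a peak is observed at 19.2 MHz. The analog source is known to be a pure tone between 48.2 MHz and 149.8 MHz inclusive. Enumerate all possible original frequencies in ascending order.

78.8 MHz, 100 MHz, 138.4 MHz

Frequencies that alias to 19.2 MHz are k·fs ± 19.2 MHz for integer k ≥ 0.
k=0: 19.2 MHz.
k=1: 40.4 MHz, 78.8 MHz.
k=2: 100 MHz, 138.4 MHz.
k=3: 159.6 MHz, 198 MHz.
Within [48.2 MHz, 149.8 MHz]: 78.8 MHz, 100 MHz, 138.4 MHz.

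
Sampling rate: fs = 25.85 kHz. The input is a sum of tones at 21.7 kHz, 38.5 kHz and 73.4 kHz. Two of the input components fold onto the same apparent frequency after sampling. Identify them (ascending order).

21.7 kHz, 73.4 kHz

fs/2 = 12.925 kHz.
21.7 kHz > fs/2 = 12.925 kHz, folds to fs − 21.7 kHz = 4.15 kHz.
38.5 kHz mod fs = 12.65 kHz.
12.65 kHz ≤ fs/2 = 12.925 kHz, appears at 12.65 kHz.
73.4 kHz mod fs = 21.7 kHz.
21.7 kHz > fs/2 = 12.925 kHz, folds to fs − 21.7 kHz = 4.15 kHz.
21.7 kHz and 73.4 kHz both map to 4.15 kHz.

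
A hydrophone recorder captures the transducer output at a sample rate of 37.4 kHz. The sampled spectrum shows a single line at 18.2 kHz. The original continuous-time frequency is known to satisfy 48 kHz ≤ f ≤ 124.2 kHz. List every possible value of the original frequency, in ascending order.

55.6 kHz, 56.6 kHz, 93 kHz, 94 kHz

Frequencies that alias to 18.2 kHz are k·fs ± 18.2 kHz for integer k ≥ 0.
k=0: 18.2 kHz.
k=1: 19.2 kHz, 55.6 kHz.
k=2: 56.6 kHz, 93 kHz.
k=3: 94 kHz, 130.4 kHz.
k=4: 131.4 kHz, 167.8 kHz.
Within [48 kHz, 124.2 kHz]: 55.6 kHz, 56.6 kHz, 93 kHz, 94 kHz.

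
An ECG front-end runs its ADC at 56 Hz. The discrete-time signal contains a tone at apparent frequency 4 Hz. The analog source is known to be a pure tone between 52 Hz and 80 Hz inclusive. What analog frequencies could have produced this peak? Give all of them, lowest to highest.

52 Hz, 60 Hz

Frequencies that alias to 4 Hz are k·fs ± 4 Hz for integer k ≥ 0.
k=0: 4 Hz.
k=1: 52 Hz, 60 Hz.
k=2: 108 Hz, 116 Hz.
Within [52 Hz, 80 Hz]: 52 Hz, 60 Hz.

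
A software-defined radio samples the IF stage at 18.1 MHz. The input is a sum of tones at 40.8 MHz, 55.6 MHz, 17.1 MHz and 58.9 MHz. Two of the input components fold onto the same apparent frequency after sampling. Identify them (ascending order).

40.8 MHz, 58.9 MHz

fs/2 = 9.05 MHz.
40.8 MHz mod fs = 4.6 MHz.
4.6 MHz ≤ fs/2 = 9.05 MHz, appears at 4.6 MHz.
55.6 MHz mod fs = 1.3 MHz.
1.3 MHz ≤ fs/2 = 9.05 MHz, appears at 1.3 MHz.
17.1 MHz > fs/2 = 9.05 MHz, folds to fs − 17.1 MHz = 1 MHz.
58.9 MHz mod fs = 4.6 MHz.
4.6 MHz ≤ fs/2 = 9.05 MHz, appears at 4.6 MHz.
40.8 MHz and 58.9 MHz both map to 4.6 MHz.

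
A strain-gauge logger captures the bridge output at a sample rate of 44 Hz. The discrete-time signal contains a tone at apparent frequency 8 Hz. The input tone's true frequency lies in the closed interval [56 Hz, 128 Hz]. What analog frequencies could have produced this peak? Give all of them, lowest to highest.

Frequencies that alias to 8 Hz are k·fs ± 8 Hz for integer k ≥ 0.
k=0: 8 Hz.
k=1: 36 Hz, 52 Hz.
k=2: 80 Hz, 96 Hz.
k=3: 124 Hz, 140 Hz.
k=4: 168 Hz, 184 Hz.
Within [56 Hz, 128 Hz]: 80 Hz, 96 Hz, 124 Hz.

80 Hz, 96 Hz, 124 Hz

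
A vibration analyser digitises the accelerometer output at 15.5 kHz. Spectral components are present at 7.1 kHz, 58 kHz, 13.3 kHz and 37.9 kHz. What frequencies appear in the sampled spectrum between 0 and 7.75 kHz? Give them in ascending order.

2.2 kHz, 4 kHz, 6.9 kHz, 7.1 kHz

fs/2 = 7.75 kHz.
7.1 kHz ≤ fs/2 = 7.75 kHz, passes unchanged.
58 kHz mod fs = 11.5 kHz.
11.5 kHz > fs/2 = 7.75 kHz, folds to fs − 11.5 kHz = 4 kHz.
13.3 kHz > fs/2 = 7.75 kHz, folds to fs − 13.3 kHz = 2.2 kHz.
37.9 kHz mod fs = 6.9 kHz.
6.9 kHz ≤ fs/2 = 7.75 kHz, appears at 6.9 kHz.
Distinct values: {2.2 kHz, 4 kHz, 6.9 kHz, 7.1 kHz}.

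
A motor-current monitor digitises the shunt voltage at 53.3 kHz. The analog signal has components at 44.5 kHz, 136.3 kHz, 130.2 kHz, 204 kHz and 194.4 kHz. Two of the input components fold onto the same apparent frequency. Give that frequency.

23.6 kHz

fs/2 = 26.65 kHz.
44.5 kHz > fs/2 = 26.65 kHz, folds to fs − 44.5 kHz = 8.8 kHz.
136.3 kHz mod fs = 29.7 kHz.
29.7 kHz > fs/2 = 26.65 kHz, folds to fs − 29.7 kHz = 23.6 kHz.
130.2 kHz mod fs = 23.6 kHz.
23.6 kHz ≤ fs/2 = 26.65 kHz, appears at 23.6 kHz.
204 kHz mod fs = 44.1 kHz.
44.1 kHz > fs/2 = 26.65 kHz, folds to fs − 44.1 kHz = 9.2 kHz.
194.4 kHz mod fs = 34.5 kHz.
34.5 kHz > fs/2 = 26.65 kHz, folds to fs − 34.5 kHz = 18.8 kHz.
130.2 kHz and 136.3 kHz both map to 23.6 kHz.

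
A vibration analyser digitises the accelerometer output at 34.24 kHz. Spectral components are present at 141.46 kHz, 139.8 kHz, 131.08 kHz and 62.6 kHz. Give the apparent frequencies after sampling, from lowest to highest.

fs/2 = 17.12 kHz.
141.46 kHz mod fs = 4.5 kHz.
4.5 kHz ≤ fs/2 = 17.12 kHz, appears at 4.5 kHz.
139.8 kHz mod fs = 2.84 kHz.
2.84 kHz ≤ fs/2 = 17.12 kHz, appears at 2.84 kHz.
131.08 kHz mod fs = 28.36 kHz.
28.36 kHz > fs/2 = 17.12 kHz, folds to fs − 28.36 kHz = 5.88 kHz.
62.6 kHz mod fs = 28.36 kHz.
28.36 kHz > fs/2 = 17.12 kHz, folds to fs − 28.36 kHz = 5.88 kHz.
Distinct values: {2.84 kHz, 4.5 kHz, 5.88 kHz}.

2.84 kHz, 4.5 kHz, 5.88 kHz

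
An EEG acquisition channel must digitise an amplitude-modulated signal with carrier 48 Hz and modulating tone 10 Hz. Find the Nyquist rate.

116 Hz

AM sidebands sit at fc ± fm = 38 Hz and 58 Hz.
Highest-frequency component: 58 Hz.
Nyquist rate = 2 × 58 Hz = 116 Hz.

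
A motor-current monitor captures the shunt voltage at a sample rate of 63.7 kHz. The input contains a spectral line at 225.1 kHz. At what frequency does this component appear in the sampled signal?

29.7 kHz

225.1 kHz mod fs = 34 kHz.
34 kHz > fs/2 = 31.85 kHz, folds to fs − 34 kHz = 29.7 kHz.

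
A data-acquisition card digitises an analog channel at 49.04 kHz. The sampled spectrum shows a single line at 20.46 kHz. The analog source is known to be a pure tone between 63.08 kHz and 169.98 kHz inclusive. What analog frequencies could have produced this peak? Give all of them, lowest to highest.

69.5 kHz, 77.62 kHz, 118.54 kHz, 126.66 kHz, 167.58 kHz

Frequencies that alias to 20.46 kHz are k·fs ± 20.46 kHz for integer k ≥ 0.
k=0: 20.46 kHz.
k=1: 28.58 kHz, 69.5 kHz.
k=2: 77.62 kHz, 118.54 kHz.
k=3: 126.66 kHz, 167.58 kHz.
k=4: 175.7 kHz, 216.62 kHz.
Within [63.08 kHz, 169.98 kHz]: 69.5 kHz, 77.62 kHz, 118.54 kHz, 126.66 kHz, 167.58 kHz.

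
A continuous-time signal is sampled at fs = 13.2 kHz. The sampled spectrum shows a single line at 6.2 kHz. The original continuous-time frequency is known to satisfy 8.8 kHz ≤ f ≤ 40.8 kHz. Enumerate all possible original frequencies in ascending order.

19.4 kHz, 20.2 kHz, 32.6 kHz, 33.4 kHz

Frequencies that alias to 6.2 kHz are k·fs ± 6.2 kHz for integer k ≥ 0.
k=0: 6.2 kHz.
k=1: 7 kHz, 19.4 kHz.
k=2: 20.2 kHz, 32.6 kHz.
k=3: 33.4 kHz, 45.8 kHz.
k=4: 46.6 kHz, 59 kHz.
Within [8.8 kHz, 40.8 kHz]: 19.4 kHz, 20.2 kHz, 32.6 kHz, 33.4 kHz.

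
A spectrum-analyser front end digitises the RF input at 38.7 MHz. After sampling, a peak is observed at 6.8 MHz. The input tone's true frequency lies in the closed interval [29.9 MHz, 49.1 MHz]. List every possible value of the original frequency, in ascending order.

31.9 MHz, 45.5 MHz

Frequencies that alias to 6.8 MHz are k·fs ± 6.8 MHz for integer k ≥ 0.
k=0: 6.8 MHz.
k=1: 31.9 MHz, 45.5 MHz.
k=2: 70.6 MHz, 84.2 MHz.
Within [29.9 MHz, 49.1 MHz]: 31.9 MHz, 45.5 MHz.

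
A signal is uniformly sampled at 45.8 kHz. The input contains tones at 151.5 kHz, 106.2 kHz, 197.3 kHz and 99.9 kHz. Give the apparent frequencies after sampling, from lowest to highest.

8.3 kHz, 14.1 kHz, 14.6 kHz

fs/2 = 22.9 kHz.
151.5 kHz mod fs = 14.1 kHz.
14.1 kHz ≤ fs/2 = 22.9 kHz, appears at 14.1 kHz.
106.2 kHz mod fs = 14.6 kHz.
14.6 kHz ≤ fs/2 = 22.9 kHz, appears at 14.6 kHz.
197.3 kHz mod fs = 14.1 kHz.
14.1 kHz ≤ fs/2 = 22.9 kHz, appears at 14.1 kHz.
99.9 kHz mod fs = 8.3 kHz.
8.3 kHz ≤ fs/2 = 22.9 kHz, appears at 8.3 kHz.
Distinct values: {8.3 kHz, 14.1 kHz, 14.6 kHz}.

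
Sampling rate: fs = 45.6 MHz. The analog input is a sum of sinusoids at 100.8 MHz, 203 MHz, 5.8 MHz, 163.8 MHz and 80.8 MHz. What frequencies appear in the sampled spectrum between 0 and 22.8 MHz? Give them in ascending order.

fs/2 = 22.8 MHz.
100.8 MHz mod fs = 9.6 MHz.
9.6 MHz ≤ fs/2 = 22.8 MHz, appears at 9.6 MHz.
203 MHz mod fs = 20.6 MHz.
20.6 MHz ≤ fs/2 = 22.8 MHz, appears at 20.6 MHz.
5.8 MHz ≤ fs/2 = 22.8 MHz, passes unchanged.
163.8 MHz mod fs = 27 MHz.
27 MHz > fs/2 = 22.8 MHz, folds to fs − 27 MHz = 18.6 MHz.
80.8 MHz mod fs = 35.2 MHz.
35.2 MHz > fs/2 = 22.8 MHz, folds to fs − 35.2 MHz = 10.4 MHz.
Distinct values: {5.8 MHz, 9.6 MHz, 10.4 MHz, 18.6 MHz, 20.6 MHz}.

5.8 MHz, 9.6 MHz, 10.4 MHz, 18.6 MHz, 20.6 MHz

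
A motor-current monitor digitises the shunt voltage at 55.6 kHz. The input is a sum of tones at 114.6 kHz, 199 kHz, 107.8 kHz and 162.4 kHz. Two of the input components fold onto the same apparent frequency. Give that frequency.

3.4 kHz

fs/2 = 27.8 kHz.
114.6 kHz mod fs = 3.4 kHz.
3.4 kHz ≤ fs/2 = 27.8 kHz, appears at 3.4 kHz.
199 kHz mod fs = 32.2 kHz.
32.2 kHz > fs/2 = 27.8 kHz, folds to fs − 32.2 kHz = 23.4 kHz.
107.8 kHz mod fs = 52.2 kHz.
52.2 kHz > fs/2 = 27.8 kHz, folds to fs − 52.2 kHz = 3.4 kHz.
162.4 kHz mod fs = 51.2 kHz.
51.2 kHz > fs/2 = 27.8 kHz, folds to fs − 51.2 kHz = 4.4 kHz.
107.8 kHz and 114.6 kHz both map to 3.4 kHz.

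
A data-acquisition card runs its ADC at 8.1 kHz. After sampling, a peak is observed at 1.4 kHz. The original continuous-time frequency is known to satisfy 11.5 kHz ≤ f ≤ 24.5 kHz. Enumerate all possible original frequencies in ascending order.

14.8 kHz, 17.6 kHz, 22.9 kHz

Frequencies that alias to 1.4 kHz are k·fs ± 1.4 kHz for integer k ≥ 0.
k=0: 1.4 kHz.
k=1: 6.7 kHz, 9.5 kHz.
k=2: 14.8 kHz, 17.6 kHz.
k=3: 22.9 kHz, 25.7 kHz.
k=4: 31 kHz, 33.8 kHz.
Within [11.5 kHz, 24.5 kHz]: 14.8 kHz, 17.6 kHz, 22.9 kHz.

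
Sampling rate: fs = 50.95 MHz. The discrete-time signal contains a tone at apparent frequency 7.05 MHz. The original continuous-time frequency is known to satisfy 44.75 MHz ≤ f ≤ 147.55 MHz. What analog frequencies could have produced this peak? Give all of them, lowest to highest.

Frequencies that alias to 7.05 MHz are k·fs ± 7.05 MHz for integer k ≥ 0.
k=0: 7.05 MHz.
k=1: 43.9 MHz, 58 MHz.
k=2: 94.85 MHz, 108.95 MHz.
k=3: 145.8 MHz, 159.9 MHz.
k=4: 196.75 MHz, 210.85 MHz.
Within [44.75 MHz, 147.55 MHz]: 58 MHz, 94.85 MHz, 108.95 MHz, 145.8 MHz.

58 MHz, 94.85 MHz, 108.95 MHz, 145.8 MHz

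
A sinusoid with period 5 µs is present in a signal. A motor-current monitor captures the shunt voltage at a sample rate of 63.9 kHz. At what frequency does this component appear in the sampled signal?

T = 5 µs → f = 1/T = 200 kHz.
200 kHz mod fs = 8.3 kHz.
8.3 kHz ≤ fs/2 = 31.95 kHz, appears at 8.3 kHz.

8.3 kHz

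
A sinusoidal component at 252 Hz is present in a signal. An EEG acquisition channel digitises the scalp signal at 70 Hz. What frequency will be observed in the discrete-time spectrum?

252 Hz mod fs = 42 Hz.
42 Hz > fs/2 = 35 Hz, folds to fs − 42 Hz = 28 Hz.

28 Hz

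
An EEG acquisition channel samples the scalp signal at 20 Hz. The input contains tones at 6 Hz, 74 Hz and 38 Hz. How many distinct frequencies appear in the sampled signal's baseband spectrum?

fs/2 = 10 Hz.
6 Hz ≤ fs/2 = 10 Hz, passes unchanged.
74 Hz mod fs = 14 Hz.
14 Hz > fs/2 = 10 Hz, folds to fs − 14 Hz = 6 Hz.
38 Hz mod fs = 18 Hz.
18 Hz > fs/2 = 10 Hz, folds to fs − 18 Hz = 2 Hz.
Distinct values: {2 Hz, 6 Hz} → 2.

2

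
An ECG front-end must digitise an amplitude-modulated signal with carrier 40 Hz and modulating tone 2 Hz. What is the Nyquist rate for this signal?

AM sidebands sit at fc ± fm = 38 Hz and 42 Hz.
Highest-frequency component: 42 Hz.
Nyquist rate = 2 × 42 Hz = 84 Hz.

84 Hz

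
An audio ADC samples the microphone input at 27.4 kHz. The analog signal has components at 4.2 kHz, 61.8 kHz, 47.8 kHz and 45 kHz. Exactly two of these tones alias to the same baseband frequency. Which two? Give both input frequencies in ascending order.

fs/2 = 13.7 kHz.
4.2 kHz ≤ fs/2 = 13.7 kHz, passes unchanged.
61.8 kHz mod fs = 7 kHz.
7 kHz ≤ fs/2 = 13.7 kHz, appears at 7 kHz.
47.8 kHz mod fs = 20.4 kHz.
20.4 kHz > fs/2 = 13.7 kHz, folds to fs − 20.4 kHz = 7 kHz.
45 kHz mod fs = 17.6 kHz.
17.6 kHz > fs/2 = 13.7 kHz, folds to fs − 17.6 kHz = 9.8 kHz.
47.8 kHz and 61.8 kHz both map to 7 kHz.

47.8 kHz, 61.8 kHz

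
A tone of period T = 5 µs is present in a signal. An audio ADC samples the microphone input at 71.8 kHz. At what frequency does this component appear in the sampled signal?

T = 5 µs → f = 1/T = 200 kHz.
200 kHz mod fs = 56.4 kHz.
56.4 kHz > fs/2 = 35.9 kHz, folds to fs − 56.4 kHz = 15.4 kHz.

15.4 kHz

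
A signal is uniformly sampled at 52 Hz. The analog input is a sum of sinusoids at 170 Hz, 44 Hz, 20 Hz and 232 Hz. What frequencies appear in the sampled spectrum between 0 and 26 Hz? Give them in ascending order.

fs/2 = 26 Hz.
170 Hz mod fs = 14 Hz.
14 Hz ≤ fs/2 = 26 Hz, appears at 14 Hz.
44 Hz > fs/2 = 26 Hz, folds to fs − 44 Hz = 8 Hz.
20 Hz ≤ fs/2 = 26 Hz, passes unchanged.
232 Hz mod fs = 24 Hz.
24 Hz ≤ fs/2 = 26 Hz, appears at 24 Hz.
Distinct values: {8 Hz, 14 Hz, 20 Hz, 24 Hz}.

8 Hz, 14 Hz, 20 Hz, 24 Hz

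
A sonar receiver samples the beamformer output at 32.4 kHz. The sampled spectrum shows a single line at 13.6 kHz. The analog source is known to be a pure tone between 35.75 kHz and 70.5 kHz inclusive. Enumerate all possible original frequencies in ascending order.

Frequencies that alias to 13.6 kHz are k·fs ± 13.6 kHz for integer k ≥ 0.
k=0: 13.6 kHz.
k=1: 18.8 kHz, 46 kHz.
k=2: 51.2 kHz, 78.4 kHz.
k=3: 83.6 kHz, 110.8 kHz.
Within [35.75 kHz, 70.5 kHz]: 46 kHz, 51.2 kHz.

46 kHz, 51.2 kHz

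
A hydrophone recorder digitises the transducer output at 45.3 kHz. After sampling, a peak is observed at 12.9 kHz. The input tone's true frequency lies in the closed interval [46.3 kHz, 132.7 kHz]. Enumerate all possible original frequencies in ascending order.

58.2 kHz, 77.7 kHz, 103.5 kHz, 123 kHz

Frequencies that alias to 12.9 kHz are k·fs ± 12.9 kHz for integer k ≥ 0.
k=0: 12.9 kHz.
k=1: 32.4 kHz, 58.2 kHz.
k=2: 77.7 kHz, 103.5 kHz.
k=3: 123 kHz, 148.8 kHz.
k=4: 168.3 kHz, 194.1 kHz.
Within [46.3 kHz, 132.7 kHz]: 58.2 kHz, 77.7 kHz, 103.5 kHz, 123 kHz.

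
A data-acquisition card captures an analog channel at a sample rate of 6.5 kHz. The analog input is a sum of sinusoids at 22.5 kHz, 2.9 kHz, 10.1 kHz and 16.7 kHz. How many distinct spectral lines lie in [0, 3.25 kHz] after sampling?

3

fs/2 = 3.25 kHz.
22.5 kHz mod fs = 3 kHz.
3 kHz ≤ fs/2 = 3.25 kHz, appears at 3 kHz.
2.9 kHz ≤ fs/2 = 3.25 kHz, passes unchanged.
10.1 kHz mod fs = 3.6 kHz.
3.6 kHz > fs/2 = 3.25 kHz, folds to fs − 3.6 kHz = 2.9 kHz.
16.7 kHz mod fs = 3.7 kHz.
3.7 kHz > fs/2 = 3.25 kHz, folds to fs − 3.7 kHz = 2.8 kHz.
Distinct values: {2.8 kHz, 2.9 kHz, 3 kHz} → 3.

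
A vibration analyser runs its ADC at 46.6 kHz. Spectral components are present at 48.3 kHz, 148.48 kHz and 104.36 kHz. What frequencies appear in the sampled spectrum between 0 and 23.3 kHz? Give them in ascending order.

1.7 kHz, 8.68 kHz, 11.16 kHz

fs/2 = 23.3 kHz.
48.3 kHz mod fs = 1.7 kHz.
1.7 kHz ≤ fs/2 = 23.3 kHz, appears at 1.7 kHz.
148.48 kHz mod fs = 8.68 kHz.
8.68 kHz ≤ fs/2 = 23.3 kHz, appears at 8.68 kHz.
104.36 kHz mod fs = 11.16 kHz.
11.16 kHz ≤ fs/2 = 23.3 kHz, appears at 11.16 kHz.
Distinct values: {1.7 kHz, 8.68 kHz, 11.16 kHz}.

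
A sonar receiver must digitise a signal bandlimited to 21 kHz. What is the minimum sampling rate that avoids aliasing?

Nyquist rate = 2 × 21 kHz = 42 kHz.

42 kHz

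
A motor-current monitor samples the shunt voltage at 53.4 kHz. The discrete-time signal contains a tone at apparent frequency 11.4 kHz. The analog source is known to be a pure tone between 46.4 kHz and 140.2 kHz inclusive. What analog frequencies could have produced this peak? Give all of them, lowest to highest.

Frequencies that alias to 11.4 kHz are k·fs ± 11.4 kHz for integer k ≥ 0.
k=0: 11.4 kHz.
k=1: 42 kHz, 64.8 kHz.
k=2: 95.4 kHz, 118.2 kHz.
k=3: 148.8 kHz, 171.6 kHz.
Within [46.4 kHz, 140.2 kHz]: 64.8 kHz, 95.4 kHz, 118.2 kHz.

64.8 kHz, 95.4 kHz, 118.2 kHz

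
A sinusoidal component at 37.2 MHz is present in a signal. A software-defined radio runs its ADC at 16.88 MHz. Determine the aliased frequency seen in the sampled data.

3.44 MHz

37.2 MHz mod fs = 3.44 MHz.
3.44 MHz ≤ fs/2 = 8.44 MHz, appears at 3.44 MHz.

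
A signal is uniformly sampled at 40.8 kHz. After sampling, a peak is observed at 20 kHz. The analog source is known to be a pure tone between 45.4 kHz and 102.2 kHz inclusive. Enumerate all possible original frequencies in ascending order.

60.8 kHz, 61.6 kHz, 101.6 kHz

Frequencies that alias to 20 kHz are k·fs ± 20 kHz for integer k ≥ 0.
k=0: 20 kHz.
k=1: 20.8 kHz, 60.8 kHz.
k=2: 61.6 kHz, 101.6 kHz.
k=3: 102.4 kHz, 142.4 kHz.
Within [45.4 kHz, 102.2 kHz]: 60.8 kHz, 61.6 kHz, 101.6 kHz.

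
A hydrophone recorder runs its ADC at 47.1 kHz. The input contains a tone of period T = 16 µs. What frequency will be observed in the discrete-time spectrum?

15.4 kHz

T = 16 µs → f = 1/T = 62.5 kHz.
62.5 kHz mod fs = 15.4 kHz.
15.4 kHz ≤ fs/2 = 23.55 kHz, appears at 15.4 kHz.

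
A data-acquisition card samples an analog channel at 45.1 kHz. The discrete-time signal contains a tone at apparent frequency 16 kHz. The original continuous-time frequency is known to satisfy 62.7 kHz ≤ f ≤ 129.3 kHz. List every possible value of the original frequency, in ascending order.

74.2 kHz, 106.2 kHz, 119.3 kHz

Frequencies that alias to 16 kHz are k·fs ± 16 kHz for integer k ≥ 0.
k=0: 16 kHz.
k=1: 29.1 kHz, 61.1 kHz.
k=2: 74.2 kHz, 106.2 kHz.
k=3: 119.3 kHz, 151.3 kHz.
k=4: 164.4 kHz, 196.4 kHz.
Within [62.7 kHz, 129.3 kHz]: 74.2 kHz, 106.2 kHz, 119.3 kHz.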